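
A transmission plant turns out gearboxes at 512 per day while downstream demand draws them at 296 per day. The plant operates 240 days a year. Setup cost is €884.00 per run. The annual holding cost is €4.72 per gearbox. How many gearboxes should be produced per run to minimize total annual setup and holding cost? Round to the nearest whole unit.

Q* ≈ 7,942 gearboxes

Annual demand D = 296 × 240 = 71,040.
Production build-up factor (1 − d/p) = 1 − 296/512 = 0.4219.
Q* = √(2DS / (H(1 − d/p))) = √(2 × 71,040 × 884 / (4.72 × 0.4219)).
= √(125,598,720 / 1.9912) ≈ 7941.997.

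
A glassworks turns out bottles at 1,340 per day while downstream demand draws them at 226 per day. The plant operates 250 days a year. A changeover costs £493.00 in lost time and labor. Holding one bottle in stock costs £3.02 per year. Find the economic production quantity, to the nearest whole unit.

Q* ≈ 4,711 bottles

Annual demand D = 226 × 250 = 56,500.
Production build-up factor (1 − d/p) = 1 − 226/1,340 = 0.8313.
Q* = √(2DS / (H(1 − d/p))) = √(2 × 56,500 × 493 / (3.02 × 0.8313)).
= √(55,709,000 / 2.5107) ≈ 4710.522.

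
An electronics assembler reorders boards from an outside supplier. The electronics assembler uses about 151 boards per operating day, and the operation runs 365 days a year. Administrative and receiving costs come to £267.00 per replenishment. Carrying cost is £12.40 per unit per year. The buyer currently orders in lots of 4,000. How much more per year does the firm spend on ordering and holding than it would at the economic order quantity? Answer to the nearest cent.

Extra cost ≈ £9,375.28 per year

Annual demand D = 151 × 365 = 55,115.
EOQ = √(2DS/H) = √(2 × 55,115 × 267 / 12.4) ≈ 1540.62.
Cost at Q* = (D/Q*)S + (Q*/2)H = √(2DSH) ≈ £19,103.65.
Cost at Q = 4,000: (55,115/4,000)×267 + (4,000/2)×12.4 = £3,678.93 + £24,800.00 = £28,478.93.
Excess = £28,478.93 − £19,103.65 = £9,375.28.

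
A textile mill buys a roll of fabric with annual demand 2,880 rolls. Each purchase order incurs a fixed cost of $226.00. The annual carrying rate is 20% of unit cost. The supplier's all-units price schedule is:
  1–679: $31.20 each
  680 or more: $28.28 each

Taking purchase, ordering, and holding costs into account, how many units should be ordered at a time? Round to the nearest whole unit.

Q* ≈ 680 rolls

Holding cost per unit per year at price C is H = 0.20·C.
Evaluate total cost at each tier's feasible EOQ or, if the EOQ is below the tier, at the tier's minimum quantity.
EOQ at $31.20 = 456.7 (feasible in tier 1): TC = 2,880×$31.20 + (2,880/456.7)×226 + (456.7/2)×0.20×$31.20 = $92,706.08.
EOQ at $28.28 = 479.7 < 680, so use break Q=680: TC = 2,880×$28.28 + (2,880/680.0)×226 + (680.0/2)×0.20×$28.28 = $84,326.62.
Lowest total cost is $84,326.62 at Q = 680.0.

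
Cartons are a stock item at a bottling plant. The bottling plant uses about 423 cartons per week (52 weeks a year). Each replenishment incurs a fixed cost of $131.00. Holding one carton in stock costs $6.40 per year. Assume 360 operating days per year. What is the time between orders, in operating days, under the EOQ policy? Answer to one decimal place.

T ≈ 15.5 days

Annual demand D = 423 × 52 = 21,996.
EOQ = √(2DS/H) = √(2 × 21,996 × 131 / 6.4) ≈ 948.93.
Cycle time = Q*/D × 360 = 948.93 / 21,996 × 360 ≈ 15.531 days.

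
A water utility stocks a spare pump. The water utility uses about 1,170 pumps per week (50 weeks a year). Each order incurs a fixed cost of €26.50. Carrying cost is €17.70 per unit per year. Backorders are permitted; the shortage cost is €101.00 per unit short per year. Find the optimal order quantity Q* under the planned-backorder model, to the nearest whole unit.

Q* ≈ 454 pumps

Annual demand D = 1,170 × 50 = 58,500.
With planned backorders, Q* = √(2DS/H) · √((H+B)/B).
√(2DS/H) = √(2 × 58,500 × 26.5 / 17.7) = 418.533.
√((H+B)/B) = √((17.7+101)/101) = 1.0841.
Q* ≈ 453.726.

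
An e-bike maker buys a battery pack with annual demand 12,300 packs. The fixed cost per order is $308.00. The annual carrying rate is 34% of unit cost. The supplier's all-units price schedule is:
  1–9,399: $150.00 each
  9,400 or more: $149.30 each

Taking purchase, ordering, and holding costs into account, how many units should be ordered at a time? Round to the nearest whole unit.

Q* ≈ 385 packs

Holding cost per unit per year at price C is H = 0.34·C.
Evaluate total cost at each tier's feasible EOQ or, if the EOQ is below the tier, at the tier's minimum quantity.
EOQ at $150.00 = 385.4 (feasible in tier 1): TC = 12,300×$150.00 + (12,300/385.4)×308 + (385.4/2)×0.34×$150.00 = $1,864,657.49.
EOQ at $149.30 = 386.3 < 9400, so use break Q=9400: TC = 12,300×$149.30 + (12,300/9400.0)×308 + (9400.0/2)×0.34×$149.30 = $2,075,374.42.
Lowest total cost is $1,864,657.49 at Q = 385.4.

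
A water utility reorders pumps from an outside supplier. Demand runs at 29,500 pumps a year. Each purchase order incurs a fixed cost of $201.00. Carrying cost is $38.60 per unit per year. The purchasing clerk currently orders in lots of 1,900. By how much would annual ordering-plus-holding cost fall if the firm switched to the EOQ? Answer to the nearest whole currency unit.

EOQ = √(2DS/H) = √(2 × 29,500 × 201 / 38.6) ≈ 554.28.
Cost at Q* = (D/Q*)S + (Q*/2)H = √(2DSH) ≈ $21,395.27.
Cost at Q = 1,900: (29,500/1,900)×201 + (1,900/2)×38.6 = $3,120.79 + $36,670.00 = $39,790.79.
Excess = $39,790.79 − $21,395.27 = $18,395.52.

Extra cost ≈ $18,396 per year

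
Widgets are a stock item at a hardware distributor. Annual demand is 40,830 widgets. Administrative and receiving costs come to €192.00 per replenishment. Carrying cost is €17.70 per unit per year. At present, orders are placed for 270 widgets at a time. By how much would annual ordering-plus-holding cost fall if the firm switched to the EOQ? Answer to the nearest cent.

EOQ = √(2DS/H) = √(2 × 40,830 × 192 / 17.7) ≈ 941.17.
Cost at Q* = (D/Q*)S + (Q*/2)H = √(2DSH) ≈ €16,658.73.
Cost at Q = 270: (40,830/270)×192 + (270/2)×17.7 = €29,034.67 + €2,389.50 = €31,424.17.
Excess = €31,424.17 − €16,658.73 = €14,765.43.

Extra cost ≈ €14,765.43 per year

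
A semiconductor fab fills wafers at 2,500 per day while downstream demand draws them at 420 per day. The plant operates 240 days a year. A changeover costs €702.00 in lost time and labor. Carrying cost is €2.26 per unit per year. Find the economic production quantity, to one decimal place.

Q* ≈ 8,675.6 wafers

Annual demand D = 420 × 240 = 100,800.
Production build-up factor (1 − d/p) = 1 − 420/2,500 = 0.8320.
Q* = √(2DS / (H(1 − d/p))) = √(2 × 100,800 × 702 / (2.26 × 0.8320)).
= √(141,523,200 / 1.8803) ≈ 8675.568.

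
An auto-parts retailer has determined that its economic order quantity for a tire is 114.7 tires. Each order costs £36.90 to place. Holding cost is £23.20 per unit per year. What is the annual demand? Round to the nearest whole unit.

D ≈ 4,136 tires per year

Squaring Q* = √(2DS/H) gives Q*² = 2DS/H.
From Q* = √(2DS/H): D = Q*²H / (2S) = 114.7² × 23.2 / (2 × 36.9) = 4135.790.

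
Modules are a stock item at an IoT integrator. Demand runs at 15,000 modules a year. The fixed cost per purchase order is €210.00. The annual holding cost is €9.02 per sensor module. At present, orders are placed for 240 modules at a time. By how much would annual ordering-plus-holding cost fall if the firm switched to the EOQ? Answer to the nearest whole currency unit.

EOQ = √(2DS/H) = √(2 × 15,000 × 210 / 9.02) ≈ 835.73.
Cost at Q* = (D/Q*)S + (Q*/2)H = √(2DSH) ≈ €7,538.30.
Cost at Q = 240: (15,000/240)×210 + (240/2)×9.02 = €13,125.00 + €1,082.40 = €14,207.40.
Excess = €14,207.40 − €7,538.30 = €6,669.10.

Extra cost ≈ €6,669 per year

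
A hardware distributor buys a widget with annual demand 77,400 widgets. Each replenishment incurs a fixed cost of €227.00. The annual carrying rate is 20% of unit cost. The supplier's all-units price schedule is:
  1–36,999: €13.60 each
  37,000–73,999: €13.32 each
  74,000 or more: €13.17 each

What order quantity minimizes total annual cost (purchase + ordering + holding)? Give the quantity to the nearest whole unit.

Holding cost per unit per year at price C is H = 0.20·C.
Candidates are each tier's EOQ (if it falls in that tier) and each price-break quantity.
EOQ at €13.60 = 3594.3 (feasible in tier 1): TC = 77,400×€13.60 + (77,400/3594.3)×227 + (3594.3/2)×0.20×€13.60 = €1,062,416.49.
EOQ at €13.32 = 3631.9 < 37000, so use break Q=37000: TC = 77,400×€13.32 + (77,400/37000.0)×227 + (37000.0/2)×0.20×€13.32 = €1,080,726.86.
EOQ at €13.17 = 3652.5 < 74000, so use break Q=74000: TC = 77,400×€13.17 + (77,400/74000.0)×227 + (74000.0/2)×0.20×€13.17 = €1,117,053.43.
Lowest total cost is €1,062,416.49 at Q = 3594.3.

Q* ≈ 3,594 widgets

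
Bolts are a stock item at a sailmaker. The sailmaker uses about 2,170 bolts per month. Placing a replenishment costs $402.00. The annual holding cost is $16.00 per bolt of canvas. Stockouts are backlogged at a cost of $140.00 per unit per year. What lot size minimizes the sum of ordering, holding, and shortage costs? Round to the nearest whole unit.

Annual demand D = 2,170 × 12 = 26,040.
With planned backorders, Q* = √(2DS/H) · √((H+B)/B).
√(2DS/H) = √(2 × 26,040 × 402 / 16) = 1143.901.
√((H+B)/B) = √((16+140)/140) = 1.0556.
Q* ≈ 1207.499.

Q* ≈ 1,207 bolts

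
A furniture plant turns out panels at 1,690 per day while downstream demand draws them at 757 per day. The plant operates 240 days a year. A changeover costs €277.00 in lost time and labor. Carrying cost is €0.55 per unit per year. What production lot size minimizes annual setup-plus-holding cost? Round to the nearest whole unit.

Annual demand D = 757 × 240 = 181,680.
Production build-up factor (1 − d/p) = 1 − 757/1,690 = 0.5521.
Q* = √(2DS / (H(1 − d/p))) = √(2 × 181,680 × 277 / (0.55 × 0.5521)).
= √(100,650,720 / 0.3036) ≈ 18206.633.

Q* ≈ 18,207 panels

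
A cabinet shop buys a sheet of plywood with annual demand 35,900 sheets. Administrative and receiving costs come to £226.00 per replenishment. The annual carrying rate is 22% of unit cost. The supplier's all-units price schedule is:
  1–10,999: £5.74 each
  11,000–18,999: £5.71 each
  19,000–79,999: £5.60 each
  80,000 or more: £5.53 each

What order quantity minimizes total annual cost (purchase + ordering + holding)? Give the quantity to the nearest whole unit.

Q* ≈ 3,585 sheets

Holding cost per unit per year at price C is H = 0.22·C.
Candidates are each tier's EOQ (if it falls in that tier) and each price-break quantity.
EOQ at £5.74 = 3584.7 (feasible in tier 1): TC = 35,900×£5.74 + (35,900/3584.7)×226 + (3584.7/2)×0.22×£5.74 = £210,592.72.
EOQ at £5.71 = 3594.1 < 11000, so use break Q=11000: TC = 35,900×£5.71 + (35,900/11000.0)×226 + (11000.0/2)×0.22×£5.71 = £212,635.68.
EOQ at £5.60 = 3629.2 < 19000, so use break Q=19000: TC = 35,900×£5.60 + (35,900/19000.0)×226 + (19000.0/2)×0.22×£5.60 = £213,171.02.
EOQ at £5.53 = 3652.1 < 80000, so use break Q=80000: TC = 35,900×£5.53 + (35,900/80000.0)×226 + (80000.0/2)×0.22×£5.53 = £247,292.42.
Lowest total cost is £210,592.72 at Q = 3584.7.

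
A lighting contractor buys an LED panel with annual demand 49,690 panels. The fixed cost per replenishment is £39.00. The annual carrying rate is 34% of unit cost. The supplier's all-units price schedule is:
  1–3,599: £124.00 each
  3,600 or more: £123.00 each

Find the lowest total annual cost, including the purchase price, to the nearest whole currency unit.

TC* ≈ £6,174,343

Holding cost per unit per year at price C is H = 0.34·C.
Candidates are each tier's EOQ (if it falls in that tier) and each price-break quantity.
EOQ at £124.00 = 303.2 (feasible in tier 1): TC = 49,690×£124.00 + (49,690/303.2)×39 + (303.2/2)×0.34×£124.00 = £6,174,342.98.
EOQ at £123.00 = 304.4 < 3600, so use break Q=3600: TC = 49,690×£123.00 + (49,690/3600.0)×39 + (3600.0/2)×0.34×£123.00 = £6,187,684.31.
Lowest total cost among the candidates is at Q = 303.2.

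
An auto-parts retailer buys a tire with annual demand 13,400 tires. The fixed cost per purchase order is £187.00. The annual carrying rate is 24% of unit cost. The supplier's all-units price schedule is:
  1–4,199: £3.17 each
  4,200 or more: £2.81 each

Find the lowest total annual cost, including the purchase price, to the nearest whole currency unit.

TC* ≈ £39,667

Holding cost per unit per year at price C is H = 0.24·C.
For each price level, check whether its EOQ is feasible; otherwise the best quantity at that price is the breakpoint.
EOQ at £3.17 = 2566.6 (feasible in tier 1): TC = 13,400×£3.17 + (13,400/2566.6)×187 + (2566.6/2)×0.24×£3.17 = £44,430.65.
EOQ at £2.81 = 2726.0 < 4200, so use break Q=4200: TC = 13,400×£2.81 + (13,400/4200.0)×187 + (4200.0/2)×0.24×£2.81 = £39,666.86.
Lowest total cost among the candidates is at Q = 4200.0.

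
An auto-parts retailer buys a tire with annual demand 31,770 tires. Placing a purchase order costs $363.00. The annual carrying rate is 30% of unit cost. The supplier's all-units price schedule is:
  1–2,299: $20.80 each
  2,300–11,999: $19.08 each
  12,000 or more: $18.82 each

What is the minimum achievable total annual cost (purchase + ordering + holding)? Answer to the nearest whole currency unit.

TC* ≈ $617,768

Holding cost per unit per year at price C is H = 0.30·C.
Candidates are each tier's EOQ (if it falls in that tier) and each price-break quantity.
EOQ at $20.80 = 1922.6 (feasible in tier 1): TC = 31,770×$20.80 + (31,770/1922.6)×363 + (1922.6/2)×0.30×$20.80 = $672,812.90.
EOQ at $19.08 = 2007.4 < 2300, so use break Q=2300: TC = 31,770×$19.08 + (31,770/2300.0)×363 + (2300.0/2)×0.30×$19.08 = $617,768.33.
EOQ at $18.82 = 2021.2 < 12000, so use break Q=12000: TC = 31,770×$18.82 + (31,770/12000.0)×363 + (12000.0/2)×0.30×$18.82 = $632,748.44.
Lowest total cost among the candidates is at Q = 2300.0.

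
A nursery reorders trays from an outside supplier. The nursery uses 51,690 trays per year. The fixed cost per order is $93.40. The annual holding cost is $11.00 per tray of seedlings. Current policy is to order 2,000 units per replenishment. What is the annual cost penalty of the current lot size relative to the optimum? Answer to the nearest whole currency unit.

Extra cost ≈ $3,108 per year

EOQ = √(2DS/H) = √(2 × 51,690 × 93.4 / 11) ≈ 936.90.
Cost at Q* = (D/Q*)S + (Q*/2)H = √(2DSH) ≈ $10,305.95.
Cost at Q = 2,000: (51,690/2,000)×93.4 + (2,000/2)×11 = $2,413.92 + $11,000.00 = $13,413.92.
Excess = $13,413.92 − $10,305.95 = $3,107.97.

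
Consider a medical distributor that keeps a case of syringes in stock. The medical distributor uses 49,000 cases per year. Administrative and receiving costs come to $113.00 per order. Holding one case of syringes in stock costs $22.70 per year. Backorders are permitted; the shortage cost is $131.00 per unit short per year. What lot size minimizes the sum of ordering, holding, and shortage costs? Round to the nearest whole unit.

Q* ≈ 757 cases

With planned backorders, Q* = √(2DS/H) · √((H+B)/B).
√(2DS/H) = √(2 × 49,000 × 113 / 22.7) = 698.456.
√((H+B)/B) = √((22.7+131)/131) = 1.0832.
Q* ≈ 756.555.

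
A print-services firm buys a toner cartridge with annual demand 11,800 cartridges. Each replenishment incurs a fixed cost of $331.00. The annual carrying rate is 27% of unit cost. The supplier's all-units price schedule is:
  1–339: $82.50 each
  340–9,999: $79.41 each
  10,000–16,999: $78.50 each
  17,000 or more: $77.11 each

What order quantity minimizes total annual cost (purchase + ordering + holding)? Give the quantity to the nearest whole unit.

Holding cost per unit per year at price C is H = 0.27·C.
Evaluate total cost at each tier's feasible EOQ or, if the EOQ is below the tier, at the tier's minimum quantity.
Tier 1 ($82.50): EOQ = 592.2 exceeds tier's upper bound 339, so this tier is dominated.
EOQ at $79.41 = 603.6 (feasible in tier 2): TC = 11,800×$79.41 + (11,800/603.6)×331 + (603.6/2)×0.27×$79.41 = $949,979.64.
EOQ at $78.50 = 607.1 < 10000, so use break Q=10000: TC = 11,800×$78.50 + (11,800/10000.0)×331 + (10000.0/2)×0.27×$78.50 = $1,032,665.58.
EOQ at $77.11 = 612.5 < 17000, so use break Q=17000: TC = 11,800×$77.11 + (11,800/17000.0)×331 + (17000.0/2)×0.27×$77.11 = $1,087,095.20.
Lowest total cost is $949,979.64 at Q = 603.6.

Q* ≈ 604 cartridges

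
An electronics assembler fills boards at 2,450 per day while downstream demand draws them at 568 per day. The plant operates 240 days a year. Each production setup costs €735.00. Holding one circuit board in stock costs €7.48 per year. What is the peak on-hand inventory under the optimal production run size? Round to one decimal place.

Annual demand D = 568 × 240 = 136,320.
Production build-up factor (1 − d/p) = 1 − 568/2,450 = 0.7682.
Q* = √(2DS / (H(1 − d/p))) = √(2 × 136,320 × 735 / (7.48 × 0.7682)).
= √(200,390,400 / 5.7459) ≈ 5905.557.
Maximum inventory = Q*(1 − d/p) = 5905.557 × 0.7682 ≈ 4536.432.

I_max ≈ 4,536.4 boards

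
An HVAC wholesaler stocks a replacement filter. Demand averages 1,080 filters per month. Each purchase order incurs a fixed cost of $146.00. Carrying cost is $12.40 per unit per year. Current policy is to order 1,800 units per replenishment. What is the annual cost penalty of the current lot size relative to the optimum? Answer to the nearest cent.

Annual demand D = 1,080 × 12 = 12,960.
EOQ = √(2DS/H) = √(2 × 12,960 × 146 / 12.4) ≈ 552.44.
Cost at Q* = (D/Q*)S + (Q*/2)H = √(2DSH) ≈ $6,850.22.
Cost at Q = 1,800: (12,960/1,800)×146 + (1,800/2)×12.4 = $1,051.20 + $11,160.00 = $12,211.20.
Excess = $12,211.20 − $6,850.22 = $5,360.98.

Extra cost ≈ $5,360.98 per year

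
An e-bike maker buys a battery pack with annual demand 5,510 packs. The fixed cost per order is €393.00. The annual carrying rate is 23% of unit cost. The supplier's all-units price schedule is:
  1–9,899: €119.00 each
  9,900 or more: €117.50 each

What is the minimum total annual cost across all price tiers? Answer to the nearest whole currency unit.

TC* ≈ €666,577

Holding cost per unit per year at price C is H = 0.23·C.
Evaluate total cost at each tier's feasible EOQ or, if the EOQ is below the tier, at the tier's minimum quantity.
EOQ at €119.00 = 397.8 (feasible in tier 1): TC = 5,510×€119.00 + (5,510/397.8)×393 + (397.8/2)×0.23×€119.00 = €666,577.41.
EOQ at €117.50 = 400.3 < 9900, so use break Q=9900: TC = 5,510×€117.50 + (5,510/9900.0)×393 + (9900.0/2)×0.23×€117.50 = €781,417.48.
Lowest total cost among the candidates is at Q = 397.8.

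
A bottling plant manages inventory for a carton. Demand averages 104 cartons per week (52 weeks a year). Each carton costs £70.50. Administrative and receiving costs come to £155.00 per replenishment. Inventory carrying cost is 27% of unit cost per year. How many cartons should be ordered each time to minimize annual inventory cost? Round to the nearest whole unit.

Q* ≈ 297 cartons

Annual demand D = 104 × 52 = 5,408.
Holding cost H = 0.27 × £70.50 = £19.0350 per unit per year.
EOQ = √(2DS / H) = √(2 × 5,408 × 155 / 19.035).
= √(1,676,480 / 19.035) = √88,073.5487 ≈ 296.772.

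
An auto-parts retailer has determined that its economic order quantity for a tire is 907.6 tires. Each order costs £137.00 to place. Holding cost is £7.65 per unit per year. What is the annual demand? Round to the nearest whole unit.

D ≈ 22,999 tires per year

Squaring Q* = √(2DS/H) gives Q*² = 2DS/H.
From Q* = √(2DS/H): D = Q*²H / (2S) = 907.6² × 7.65 / (2 × 137) = 22998.518.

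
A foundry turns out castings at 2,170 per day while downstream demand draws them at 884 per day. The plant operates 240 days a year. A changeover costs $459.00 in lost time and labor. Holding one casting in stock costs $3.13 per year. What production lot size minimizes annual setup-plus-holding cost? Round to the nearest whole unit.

Q* ≈ 10,247 castings

Annual demand D = 884 × 240 = 212,160.
Production build-up factor (1 − d/p) = 1 − 884/2,170 = 0.5926.
Q* = √(2DS / (H(1 − d/p))) = √(2 × 212,160 × 459 / (3.13 × 0.5926)).
= √(194,762,880 / 1.8549) ≈ 10246.848.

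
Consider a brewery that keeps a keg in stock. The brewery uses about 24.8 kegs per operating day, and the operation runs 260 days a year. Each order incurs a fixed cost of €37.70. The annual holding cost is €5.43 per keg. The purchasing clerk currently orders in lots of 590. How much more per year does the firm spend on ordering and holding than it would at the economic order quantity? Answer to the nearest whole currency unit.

Extra cost ≈ €389 per year

Annual demand D = 24.8 × 260 = 6,448.
EOQ = √(2DS/H) = √(2 × 6,448 × 37.7 / 5.43) ≈ 299.23.
Cost at Q* = (D/Q*)S + (Q*/2)H = √(2DSH) ≈ €1,624.79.
Cost at Q = 590: (6,448/590)×37.7 + (590/2)×5.43 = €412.02 + €1,601.85 = €2,013.87.
Excess = €2,013.87 − €1,624.79 = €389.07.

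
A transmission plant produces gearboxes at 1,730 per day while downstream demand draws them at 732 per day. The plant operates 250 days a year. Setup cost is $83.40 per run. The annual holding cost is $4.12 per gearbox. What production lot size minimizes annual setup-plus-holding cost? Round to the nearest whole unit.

Annual demand D = 732 × 250 = 183,000.
Production build-up factor (1 − d/p) = 1 − 732/1,730 = 0.5769.
Q* = √(2DS / (H(1 − d/p))) = √(2 × 183,000 × 83.4 / (4.12 × 0.5769)).
= √(30,524,400 / 2.3767) ≈ 3583.709.

Q* ≈ 3,584 gearboxes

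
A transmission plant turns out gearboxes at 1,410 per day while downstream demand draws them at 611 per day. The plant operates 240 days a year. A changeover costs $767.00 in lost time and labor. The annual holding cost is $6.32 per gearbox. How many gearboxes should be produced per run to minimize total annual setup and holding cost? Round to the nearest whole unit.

Annual demand D = 611 × 240 = 146,640.
Production build-up factor (1 − d/p) = 1 − 611/1,410 = 0.5667.
Q* = √(2DS / (H(1 − d/p))) = √(2 × 146,640 × 767 / (6.32 × 0.5667)).
= √(224,945,760 / 3.5813) ≈ 7925.315.

Q* ≈ 7,925 gearboxes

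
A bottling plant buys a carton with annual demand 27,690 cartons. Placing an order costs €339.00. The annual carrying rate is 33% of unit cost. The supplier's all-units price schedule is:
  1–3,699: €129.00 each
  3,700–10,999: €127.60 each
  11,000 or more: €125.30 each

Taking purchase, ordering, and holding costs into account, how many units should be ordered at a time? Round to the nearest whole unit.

Q* ≈ 664 cartons

Holding cost per unit per year at price C is H = 0.33·C.
Candidates are each tier's EOQ (if it falls in that tier) and each price-break quantity.
EOQ at €129.00 = 664.1 (feasible in tier 1): TC = 27,690×€129.00 + (27,690/664.1)×339 + (664.1/2)×0.33×€129.00 = €3,600,280.15.
EOQ at €127.60 = 667.7 < 3700, so use break Q=3700: TC = 27,690×€127.60 + (27,690/3700.0)×339 + (3700.0/2)×0.33×€127.60 = €3,613,680.80.
EOQ at €125.30 = 673.8 < 11000, so use break Q=11000: TC = 27,690×€125.30 + (27,690/11000.0)×339 + (11000.0/2)×0.33×€125.30 = €3,697,829.86.
Lowest total cost is €3,600,280.15 at Q = 664.1.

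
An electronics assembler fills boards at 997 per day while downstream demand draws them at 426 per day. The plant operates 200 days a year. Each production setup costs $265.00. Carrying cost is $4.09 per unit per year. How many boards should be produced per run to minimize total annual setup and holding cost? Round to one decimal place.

Q* ≈ 4,390.6 boards

Annual demand D = 426 × 200 = 85,200.
Production build-up factor (1 − d/p) = 1 − 426/997 = 0.5727.
Q* = √(2DS / (H(1 − d/p))) = √(2 × 85,200 × 265 / (4.09 × 0.5727)).
= √(45,156,000 / 2.3424) ≈ 4390.617.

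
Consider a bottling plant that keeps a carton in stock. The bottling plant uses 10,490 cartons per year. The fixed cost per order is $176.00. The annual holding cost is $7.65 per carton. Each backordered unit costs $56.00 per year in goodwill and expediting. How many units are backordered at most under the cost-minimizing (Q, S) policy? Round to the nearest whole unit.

S* ≈ 89 cartons

With planned backorders, Q* = √(2DS/H) · √((H+B)/B).
√(2DS/H) = √(2 × 10,490 × 176 / 7.65) = 694.750.
√((H+B)/B) = √((7.65+56)/56) = 1.0661.
Q* ≈ 740.685.
S* = Q* · H/(H+B) = 740.685 × 7.65/63.65 ≈ 89.022.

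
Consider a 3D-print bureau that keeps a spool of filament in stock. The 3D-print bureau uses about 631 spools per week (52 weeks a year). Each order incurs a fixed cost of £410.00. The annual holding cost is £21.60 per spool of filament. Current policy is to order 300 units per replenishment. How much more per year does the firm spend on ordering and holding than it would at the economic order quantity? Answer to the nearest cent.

Extra cost ≈ £23,975.68 per year

Annual demand D = 631 × 52 = 32,812.
EOQ = √(2DS/H) = √(2 × 32,812 × 410 / 21.6) ≈ 1116.08.
Cost at Q* = (D/Q*)S + (Q*/2)H = √(2DSH) ≈ £24,107.39.
Cost at Q = 300: (32,812/300)×410 + (300/2)×21.6 = £44,843.07 + £3,240.00 = £48,083.07.
Excess = £48,083.07 − £24,107.39 = £23,975.68.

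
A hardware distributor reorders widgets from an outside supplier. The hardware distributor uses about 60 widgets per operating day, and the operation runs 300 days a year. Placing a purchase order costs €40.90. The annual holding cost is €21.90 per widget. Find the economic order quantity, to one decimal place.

Q* ≈ 259.3 widgets

Annual demand D = 60 × 300 = 18,000.
EOQ = √(2DS / H) = √(2 × 18,000 × 40.9 / 21.9).
= √(1,472,400 / 21.9) = √67,232.8767 ≈ 259.293.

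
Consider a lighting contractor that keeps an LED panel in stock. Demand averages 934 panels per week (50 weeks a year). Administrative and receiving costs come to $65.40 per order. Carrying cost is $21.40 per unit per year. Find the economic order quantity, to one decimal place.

Annual demand D = 934 × 50 = 46,700.
EOQ = √(2DS / H) = √(2 × 46,700 × 65.4 / 21.4).
= √(6,108,360 / 21.4) = √285,437.3832 ≈ 534.263.

Q* ≈ 534.3 panels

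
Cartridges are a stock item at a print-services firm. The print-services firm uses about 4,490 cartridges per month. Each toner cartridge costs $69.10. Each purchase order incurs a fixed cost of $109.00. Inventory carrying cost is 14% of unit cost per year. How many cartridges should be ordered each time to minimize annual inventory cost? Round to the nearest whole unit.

Annual demand D = 4,490 × 12 = 53,880.
Holding cost H = 0.14 × $69.10 = $9.6740 per unit per year.
EOQ = √(2DS / H) = √(2 × 53,880 × 109 / 9.674).
= √(11,745,840 / 9.674) = √1,214,165.8053 ≈ 1101.892.

Q* ≈ 1,102 cartridges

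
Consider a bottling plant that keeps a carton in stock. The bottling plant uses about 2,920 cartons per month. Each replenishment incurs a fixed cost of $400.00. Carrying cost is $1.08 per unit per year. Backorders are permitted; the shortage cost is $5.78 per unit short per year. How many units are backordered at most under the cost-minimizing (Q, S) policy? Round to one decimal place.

Annual demand D = 2,920 × 12 = 35,040.
With planned backorders, Q* = √(2DS/H) · √((H+B)/B).
√(2DS/H) = √(2 × 35,040 × 400 / 1.08) = 5094.660.
√((H+B)/B) = √((1.08+5.78)/5.78) = 1.0894.
Q* ≈ 5550.260.
S* = Q* · H/(H+B) = 5550.260 × 1.08/6.86 ≈ 873.802.

S* ≈ 873.8 cartons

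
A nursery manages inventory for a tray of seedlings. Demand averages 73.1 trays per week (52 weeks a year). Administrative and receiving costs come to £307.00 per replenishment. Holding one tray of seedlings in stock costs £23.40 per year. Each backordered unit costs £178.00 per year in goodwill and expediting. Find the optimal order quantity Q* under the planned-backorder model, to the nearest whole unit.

Q* ≈ 336 trays

Annual demand D = 73.1 × 52 = 3,801.2.
With planned backorders, Q* = √(2DS/H) · √((H+B)/B).
√(2DS/H) = √(2 × 3,801.2 × 307 / 23.4) = 315.818.
√((H+B)/B) = √((23.4+178)/178) = 1.0637.
Q* ≈ 335.936.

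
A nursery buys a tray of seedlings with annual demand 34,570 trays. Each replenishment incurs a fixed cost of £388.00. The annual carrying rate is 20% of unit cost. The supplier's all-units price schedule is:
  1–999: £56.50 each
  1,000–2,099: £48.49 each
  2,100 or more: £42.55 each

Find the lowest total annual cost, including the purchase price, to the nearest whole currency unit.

TC* ≈ £1,486,276

Holding cost per unit per year at price C is H = 0.20·C.
Evaluate total cost at each tier's feasible EOQ or, if the EOQ is below the tier, at the tier's minimum quantity.
Tier 1 (£56.50): EOQ = 1540.8 exceeds tier's upper bound 999, so this tier is dominated.
EOQ at £48.49 = 1663.2 (feasible in tier 2): TC = 34,570×£48.49 + (34,570/1663.2)×388 + (1663.2/2)×0.20×£48.49 = £1,692,428.83.
EOQ at £42.55 = 1775.5 < 2100, so use break Q=2100: TC = 34,570×£42.55 + (34,570/2100.0)×388 + (2100.0/2)×0.20×£42.55 = £1,486,276.22.
Lowest total cost among the candidates is at Q = 2100.0.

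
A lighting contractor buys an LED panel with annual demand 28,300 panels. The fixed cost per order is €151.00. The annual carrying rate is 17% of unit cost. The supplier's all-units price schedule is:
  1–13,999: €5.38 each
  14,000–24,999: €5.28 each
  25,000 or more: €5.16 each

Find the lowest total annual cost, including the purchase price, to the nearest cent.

TC* ≈ €155,049.84

Holding cost per unit per year at price C is H = 0.17·C.
Candidates are each tier's EOQ (if it falls in that tier) and each price-break quantity.
EOQ at €5.38 = 3056.9 (feasible in tier 1): TC = 28,300×€5.38 + (28,300/3056.9)×151 + (3056.9/2)×0.17×€5.38 = €155,049.84.
EOQ at €5.28 = 3085.7 < 14000, so use break Q=14000: TC = 28,300×€5.28 + (28,300/14000.0)×151 + (14000.0/2)×0.17×€5.28 = €156,012.44.
EOQ at €5.16 = 3121.4 < 25000, so use break Q=25000: TC = 28,300×€5.16 + (28,300/25000.0)×151 + (25000.0/2)×0.17×€5.16 = €157,163.93.
Lowest total cost among the candidates is at Q = 3056.9.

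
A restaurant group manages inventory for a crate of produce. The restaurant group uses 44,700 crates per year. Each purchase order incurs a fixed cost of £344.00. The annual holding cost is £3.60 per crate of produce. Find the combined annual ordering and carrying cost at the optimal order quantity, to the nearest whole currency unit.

Q* = √(2DS/H) = √(2 × 44,700 × 344 / 3.6) ≈ 2922.78.
At the optimum the two cost components are equal, so total cost = 2·(Q*/2)H = Q*·H.
Minimum total = √(2DSH) = √(2 × 44,700 × 344 × 3.6) ≈ 10522.023.

TC* ≈ £10,522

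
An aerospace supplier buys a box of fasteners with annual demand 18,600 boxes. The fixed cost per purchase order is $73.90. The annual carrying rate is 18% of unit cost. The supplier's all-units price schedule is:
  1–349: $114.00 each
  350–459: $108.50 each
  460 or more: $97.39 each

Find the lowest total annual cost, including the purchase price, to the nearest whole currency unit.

TC* ≈ $1,818,474

Holding cost per unit per year at price C is H = 0.18·C.
For each price level, check whether its EOQ is feasible; otherwise the best quantity at that price is the breakpoint.
Tier 1 ($114.00): EOQ = 366.0 exceeds tier's upper bound 349, so this tier is dominated.
EOQ at $108.50 = 375.2 (feasible in tier 2): TC = 18,600×$108.50 + (18,600/375.2)×73.9 + (375.2/2)×0.18×$108.50 = $2,025,427.31.
EOQ at $97.39 = 396.0 < 460, so use break Q=460: TC = 18,600×$97.39 + (18,600/460.0)×73.9 + (460.0/2)×0.18×$97.39 = $1,818,474.08.
Lowest total cost among the candidates is at Q = 460.0.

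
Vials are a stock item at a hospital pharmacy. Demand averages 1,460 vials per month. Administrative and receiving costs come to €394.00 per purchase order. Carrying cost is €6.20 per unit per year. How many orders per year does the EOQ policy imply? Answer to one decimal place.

N ≈ 11.7 orders per year

Annual demand D = 1,460 × 12 = 17,520.
The optimal lot size = √(2DS/H) = √(2 × 17,520 × 394 / 6.2) ≈ 1492.23.
Orders per year = D / Q* = 17,520 / 1492.23 ≈ 11.741.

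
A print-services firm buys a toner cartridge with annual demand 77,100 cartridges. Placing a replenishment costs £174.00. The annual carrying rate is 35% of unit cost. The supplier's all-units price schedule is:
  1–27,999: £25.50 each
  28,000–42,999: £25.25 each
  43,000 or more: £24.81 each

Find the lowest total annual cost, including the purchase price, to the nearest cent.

Holding cost per unit per year at price C is H = 0.35·C.
Candidates are each tier's EOQ (if it falls in that tier) and each price-break quantity.
EOQ at £25.50 = 1733.9 (feasible in tier 1): TC = 77,100×£25.50 + (77,100/1733.9)×174 + (1733.9/2)×0.35×£25.50 = £1,981,524.65.
EOQ at £25.25 = 1742.4 < 28000, so use break Q=28000: TC = 77,100×£25.25 + (77,100/28000.0)×174 + (28000.0/2)×0.35×£25.25 = £2,070,979.12.
EOQ at £24.81 = 1757.8 < 43000, so use break Q=43000: TC = 77,100×£24.81 + (77,100/43000.0)×174 + (43000.0/2)×0.35×£24.81 = £2,099,858.24.
Lowest total cost among the candidates is at Q = 1733.9.

TC* ≈ £1,981,524.65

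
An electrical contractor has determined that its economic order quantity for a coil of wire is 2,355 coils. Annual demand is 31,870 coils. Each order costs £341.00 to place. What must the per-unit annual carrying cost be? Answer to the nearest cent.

H ≈ £3.92

The basic EOQ model gives Q* = √(2DS/H); rearrange for the unknown.
From Q* = √(2DS/H): H = 2DS / Q*² = 2 × 31,870 × 341 / 2,355² = 3.9191.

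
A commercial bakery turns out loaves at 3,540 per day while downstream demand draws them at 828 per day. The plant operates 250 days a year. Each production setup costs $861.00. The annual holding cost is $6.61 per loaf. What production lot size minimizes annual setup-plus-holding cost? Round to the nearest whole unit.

Q* ≈ 8,390 loaves

Annual demand D = 828 × 250 = 207,000.
Production build-up factor (1 − d/p) = 1 − 828/3,540 = 0.7661.
Q* = √(2DS / (H(1 − d/p))) = √(2 × 207,000 × 861 / (6.61 × 0.7661)).
= √(356,454,000 / 5.0639) ≈ 8389.920.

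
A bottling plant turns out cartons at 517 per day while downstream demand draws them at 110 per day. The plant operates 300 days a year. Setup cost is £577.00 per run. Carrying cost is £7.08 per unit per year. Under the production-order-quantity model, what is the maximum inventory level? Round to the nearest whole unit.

Annual demand D = 110 × 300 = 33,000.
Production build-up factor (1 − d/p) = 1 − 110/517 = 0.7872.
Q* = √(2DS / (H(1 − d/p))) = √(2 × 33,000 × 577 / (7.08 × 0.7872)).
= √(38,082,000 / 5.5736) ≈ 2613.914.
Maximum inventory = Q*(1 − d/p) = 2613.914 × 0.7872 ≈ 2057.762.

I_max ≈ 2,058 cartons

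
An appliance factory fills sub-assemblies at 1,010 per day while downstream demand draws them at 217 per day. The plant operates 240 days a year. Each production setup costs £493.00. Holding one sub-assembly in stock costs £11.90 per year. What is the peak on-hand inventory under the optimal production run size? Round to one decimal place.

I_max ≈ 1,840.7 sub-assemblies

Annual demand D = 217 × 240 = 52,080.
Production build-up factor (1 − d/p) = 1 − 217/1,010 = 0.7851.
Q* = √(2DS / (H(1 − d/p))) = √(2 × 52,080 × 493 / (11.9 × 0.7851)).
= √(51,350,880 / 9.3433) ≈ 2344.361.
Maximum inventory = Q*(1 − d/p) = 2344.361 × 0.7851 ≈ 1840.672.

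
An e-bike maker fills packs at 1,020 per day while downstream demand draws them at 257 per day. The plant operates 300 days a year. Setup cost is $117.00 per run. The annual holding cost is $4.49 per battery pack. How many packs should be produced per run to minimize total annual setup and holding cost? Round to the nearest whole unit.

Annual demand D = 257 × 300 = 77,100.
Production build-up factor (1 − d/p) = 1 − 257/1,020 = 0.7480.
Q* = √(2DS / (H(1 − d/p))) = √(2 × 77,100 × 117 / (4.49 × 0.7480)).
= √(18,041,400 / 3.3587) ≈ 2317.660.

Q* ≈ 2,318 packs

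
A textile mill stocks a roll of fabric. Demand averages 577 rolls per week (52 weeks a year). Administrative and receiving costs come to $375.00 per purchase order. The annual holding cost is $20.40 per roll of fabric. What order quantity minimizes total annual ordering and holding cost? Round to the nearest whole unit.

Annual demand D = 577 × 52 = 30,004.
EOQ = √(2DS / H) = √(2 × 30,004 × 375 / 20.4).
= √(22,503,000 / 20.4) = √1,103,088.2353 ≈ 1050.280.

Q* ≈ 1,050 rolls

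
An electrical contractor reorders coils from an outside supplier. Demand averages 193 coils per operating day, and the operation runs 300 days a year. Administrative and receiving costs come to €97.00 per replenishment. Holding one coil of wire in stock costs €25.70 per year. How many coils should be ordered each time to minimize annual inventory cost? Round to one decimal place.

Q* ≈ 661.1 coils

Annual demand D = 193 × 300 = 57,900.
EOQ = √(2DS / H) = √(2 × 57,900 × 97 / 25.7).
= √(11,232,600 / 25.7) = √437,066.1479 ≈ 661.110.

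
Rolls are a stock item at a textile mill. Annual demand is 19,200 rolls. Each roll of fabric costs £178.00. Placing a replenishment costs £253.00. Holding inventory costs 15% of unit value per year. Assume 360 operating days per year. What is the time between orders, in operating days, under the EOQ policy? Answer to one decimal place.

T ≈ 11.3 days

Holding cost H = 0.15 × £178.00 = £26.7000 per unit per year.
EOQ = √(2DS/H) = √(2 × 19,200 × 253 / 26.7) ≈ 603.21.
Cycle time = Q*/D × 360 = 603.21 / 19,200 × 360 ≈ 11.310 days.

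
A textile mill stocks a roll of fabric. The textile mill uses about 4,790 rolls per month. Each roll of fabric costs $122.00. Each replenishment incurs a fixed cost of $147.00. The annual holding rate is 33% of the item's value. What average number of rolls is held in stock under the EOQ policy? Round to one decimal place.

Annual demand D = 4,790 × 12 = 57,480.
Holding cost H = 0.33 × $122.00 = $40.2600 per unit per year.
The optimal lot size = √(2DS/H) = √(2 × 57,480 × 147 / 40.26) ≈ 647.88.
Average inventory = Q*/2 ≈ 647.88 / 2 = 323.940.

Average inventory ≈ 323.9 rolls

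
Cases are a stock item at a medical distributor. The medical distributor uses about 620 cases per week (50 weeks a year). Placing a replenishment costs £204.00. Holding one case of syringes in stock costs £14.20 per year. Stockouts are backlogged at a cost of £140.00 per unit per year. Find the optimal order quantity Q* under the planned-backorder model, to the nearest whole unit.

Q* ≈ 990 cases

Annual demand D = 620 × 50 = 31,000.
With planned backorders, Q* = √(2DS/H) · √((H+B)/B).
√(2DS/H) = √(2 × 31,000 × 204 / 14.2) = 943.771.
√((H+B)/B) = √((14.2+140)/140) = 1.0495.
Q* ≈ 990.478.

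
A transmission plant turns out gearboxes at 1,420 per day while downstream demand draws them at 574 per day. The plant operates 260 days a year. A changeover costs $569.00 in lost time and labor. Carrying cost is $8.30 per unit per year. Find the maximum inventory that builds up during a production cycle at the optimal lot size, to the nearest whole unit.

Annual demand D = 574 × 260 = 149,240.
Production build-up factor (1 − d/p) = 1 − 574/1,420 = 0.5958.
Q* = √(2DS / (H(1 − d/p))) = √(2 × 149,240 × 569 / (8.3 × 0.5958)).
= √(169,835,120 / 4.9449) ≈ 5860.487.
Maximum inventory = Q*(1 − d/p) = 5860.487 × 0.5958 ≈ 3491.529.

I_max ≈ 3,492 gearboxes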